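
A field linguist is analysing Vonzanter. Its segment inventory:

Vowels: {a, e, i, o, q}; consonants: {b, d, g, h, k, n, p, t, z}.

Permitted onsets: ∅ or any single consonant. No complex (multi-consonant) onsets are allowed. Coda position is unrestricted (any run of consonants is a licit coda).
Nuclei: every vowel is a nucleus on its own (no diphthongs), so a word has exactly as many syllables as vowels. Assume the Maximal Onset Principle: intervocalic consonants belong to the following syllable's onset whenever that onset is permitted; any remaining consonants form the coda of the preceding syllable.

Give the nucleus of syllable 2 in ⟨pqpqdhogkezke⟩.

The vowels are q, q, o, e, e — 5 nuclei, so 5 syllables.
The second nucleus (vowel 2 from the left) is /q/.

q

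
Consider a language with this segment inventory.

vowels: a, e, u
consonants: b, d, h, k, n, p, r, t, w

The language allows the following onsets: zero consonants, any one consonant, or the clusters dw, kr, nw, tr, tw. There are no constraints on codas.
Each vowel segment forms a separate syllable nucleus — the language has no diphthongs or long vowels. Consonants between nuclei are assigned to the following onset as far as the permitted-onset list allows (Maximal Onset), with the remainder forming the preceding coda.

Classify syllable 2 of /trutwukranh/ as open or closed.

Nuclei (vowels): u, u, a → 3 syllables.
V1 /u/ – V2 /u/: cluster /tw/ — /tw/ is itself a permitted onset, so the whole cluster goes right; preceding coda = ∅.
V2 /u/ – V3 /a/: /kr/ is a licit onset in full, so it all attaches to the next syllable.
Result: tru.twu.kranh.
Syllable 2 is /twu/; it ends in its nucleus with no coda, so it is open.

open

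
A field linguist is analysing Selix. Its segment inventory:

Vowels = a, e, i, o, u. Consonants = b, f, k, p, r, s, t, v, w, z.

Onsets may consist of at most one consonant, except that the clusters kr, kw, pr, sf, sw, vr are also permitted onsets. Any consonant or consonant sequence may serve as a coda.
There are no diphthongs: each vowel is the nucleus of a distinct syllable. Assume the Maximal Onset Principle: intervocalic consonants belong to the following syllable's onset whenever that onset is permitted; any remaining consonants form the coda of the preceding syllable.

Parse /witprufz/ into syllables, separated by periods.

wit.prufz

Vowels present: i, u; each is a nucleus, giving 2 syllables.
/i…u/ gap (V1→V2): /tpr/ splits as /t/ + /pr/ (/pr/ is the longest suffix that is a licit onset).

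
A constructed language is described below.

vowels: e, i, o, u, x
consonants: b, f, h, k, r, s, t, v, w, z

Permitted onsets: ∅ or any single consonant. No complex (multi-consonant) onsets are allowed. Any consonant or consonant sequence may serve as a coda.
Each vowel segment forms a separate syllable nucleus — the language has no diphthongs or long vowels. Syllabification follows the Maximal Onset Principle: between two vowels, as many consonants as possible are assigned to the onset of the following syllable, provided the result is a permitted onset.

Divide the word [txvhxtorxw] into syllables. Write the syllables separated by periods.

txv.hx.to.rxw

The vowels are x, x, o, x — 4 nuclei, so 4 syllables.
V1 /x/ – V2 /x/: /vh/; trying suffixes from longest down, /h/ is the first permitted one, so coda /v/ | onset /h/.
V2 /x/ – V3 /o/: just /t/ — single C goes to the following onset.
V3 /o/ – V4 /x/: just /r/ — single C goes to the following onset.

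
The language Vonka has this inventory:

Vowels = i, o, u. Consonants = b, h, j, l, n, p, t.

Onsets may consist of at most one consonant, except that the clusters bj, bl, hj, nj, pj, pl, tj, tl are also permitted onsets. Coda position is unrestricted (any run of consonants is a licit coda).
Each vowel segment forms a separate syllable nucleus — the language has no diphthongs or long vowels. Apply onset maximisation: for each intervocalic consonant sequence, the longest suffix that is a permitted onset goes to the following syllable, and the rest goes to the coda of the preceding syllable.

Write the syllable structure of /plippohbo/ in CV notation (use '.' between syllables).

CCVC.CVC.CV

The vowels are i, o, o — 3 nuclei, so 3 syllables.
/i…o/ gap (V1→V2): cluster /pp/ — the longest permitted-onset suffix is /p/; onset = /p/, preceding coda = /p/.
/o…o/ gap (V2→V3): /hb/ — longest licit onset from the right is /b/, leaving /h/ as coda.
Putting it together: plip.poh.bo.
Mapping each syllable to C/V: /plip/ → CCVC, /poh/ → CVC, /bo/ → CV.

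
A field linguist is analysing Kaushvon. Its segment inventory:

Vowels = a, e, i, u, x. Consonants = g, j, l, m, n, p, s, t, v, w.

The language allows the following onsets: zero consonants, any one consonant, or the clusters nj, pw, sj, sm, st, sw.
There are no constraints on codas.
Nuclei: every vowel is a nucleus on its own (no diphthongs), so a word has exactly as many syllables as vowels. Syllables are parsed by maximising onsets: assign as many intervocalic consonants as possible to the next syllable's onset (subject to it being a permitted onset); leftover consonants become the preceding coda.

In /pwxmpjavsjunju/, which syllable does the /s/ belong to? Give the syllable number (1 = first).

Vowels present: x, a, u, u; each is a nucleus, giving 4 syllables.
σ1/σ2 boundary: /mpj/; trying suffixes from longest down, /j/ is the first permitted one, so coda /mp/ | onset /j/.
σ2/σ3 boundary: /vsj/ — longest licit onset from the right is /sj/, leaving /v/ as coda.
σ3/σ4 boundary: /nj/ — entire cluster is a permitted onset → onset /nj/, coda ∅.
Result: pwxmp.jav.sju.nju.
The /s/ is in the onset of syllable 3 (/sju/).

3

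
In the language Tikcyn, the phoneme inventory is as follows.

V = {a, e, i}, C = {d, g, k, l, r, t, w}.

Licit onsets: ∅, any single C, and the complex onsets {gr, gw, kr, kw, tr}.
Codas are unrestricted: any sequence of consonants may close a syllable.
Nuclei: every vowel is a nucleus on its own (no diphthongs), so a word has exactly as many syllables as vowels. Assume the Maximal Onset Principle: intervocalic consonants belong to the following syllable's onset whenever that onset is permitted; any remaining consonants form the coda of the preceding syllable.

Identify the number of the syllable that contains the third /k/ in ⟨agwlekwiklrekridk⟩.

Nuclei (vowels): a, e, i, e, i → 5 syllables.
V1 /a/ – V2 /e/: /gwl/ splits as /gw/ + /l/ (/l/ is the longest suffix that is a licit onset).
V2 /e/ – V3 /i/: /kw/ — entire cluster is a permitted onset → onset /kw/, coda ∅.
V3 /i/ – V4 /e/: /klr/; trying suffixes from longest down, /r/ is the first permitted one, so coda /kl/ | onset /r/.
V4 /e/ – V5 /i/: /kr/ — entire cluster is a permitted onset → onset /kr/, coda ∅.
Syllabification: agw.le.kwikl.re.kridk.
The third /k/ is in the onset of syllable 5 (/kridk/).

5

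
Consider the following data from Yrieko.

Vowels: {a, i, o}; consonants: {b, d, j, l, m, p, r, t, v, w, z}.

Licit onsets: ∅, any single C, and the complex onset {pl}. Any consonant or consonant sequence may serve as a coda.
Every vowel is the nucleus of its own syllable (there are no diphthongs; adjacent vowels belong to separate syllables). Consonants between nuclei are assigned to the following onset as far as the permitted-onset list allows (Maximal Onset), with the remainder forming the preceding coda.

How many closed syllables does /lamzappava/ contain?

Vowels present: a, a, a, a; each is a nucleus, giving 4 syllables.
V1 /a/ – V2 /a/: cluster /mz/ — the longest permitted-onset suffix is /z/; onset = /z/, preceding coda = /m/.
V2 /a/ – V3 /a/: /pp/ — longest licit onset from the right is /p/, leaving /p/ as coda.
V3 /a/ – V4 /a/: /v/ → onset of the next syllable (single consonants are always licit onsets).
Putting it together: lam.zap.pa.va.
Classifying each syllable: /lam/ (closed), /zap/ (closed), /pa/ (open), /va/ (open).
Closed syllables: 2.

2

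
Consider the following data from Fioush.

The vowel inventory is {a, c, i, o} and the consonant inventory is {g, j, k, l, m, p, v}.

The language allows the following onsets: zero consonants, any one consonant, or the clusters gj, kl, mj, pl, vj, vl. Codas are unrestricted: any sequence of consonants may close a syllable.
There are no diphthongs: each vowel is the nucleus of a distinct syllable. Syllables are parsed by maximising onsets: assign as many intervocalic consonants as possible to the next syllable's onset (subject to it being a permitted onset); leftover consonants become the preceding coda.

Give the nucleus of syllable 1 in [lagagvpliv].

a

Vowels present: a, a, i; each is a nucleus, giving 3 syllables.
The first nucleus (vowel 1 from the left) is /a/.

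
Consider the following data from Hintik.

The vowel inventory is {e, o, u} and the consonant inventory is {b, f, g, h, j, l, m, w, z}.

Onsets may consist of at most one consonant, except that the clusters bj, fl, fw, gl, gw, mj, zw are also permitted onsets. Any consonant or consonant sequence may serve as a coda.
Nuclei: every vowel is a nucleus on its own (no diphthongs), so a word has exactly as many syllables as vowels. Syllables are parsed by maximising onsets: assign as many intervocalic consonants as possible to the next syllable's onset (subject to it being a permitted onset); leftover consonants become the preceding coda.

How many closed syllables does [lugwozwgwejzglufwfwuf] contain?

Vowels present: u, o, e, u, u; each is a nucleus, giving 5 syllables.
Between /u/ (V1) and /o/ (V2): cluster /gw/ — /gw/ is itself a permitted onset, so the whole cluster goes right; preceding coda = ∅.
Between /o/ (V2) and /e/ (V3): /zwgw/; trying suffixes from longest down, /gw/ is the first permitted one, so coda /zw/ | onset /gw/.
Between /e/ (V3) and /u/ (V4): /jzgl/ — longest licit onset from the right is /gl/, leaving /jz/ as coda.
Between /u/ (V4) and /u/ (V5): /fwfw/ — longest licit onset from the right is /fw/, leaving /fw/ as coda.
So the parse is lu.gwozw.gwejz.glufw.fwuf.
Classifying each syllable: /lu/ (open), /gwozw/ (closed), /gwejz/ (closed), /glufw/ (closed), /fwuf/ (closed).
Closed syllables: 4.

4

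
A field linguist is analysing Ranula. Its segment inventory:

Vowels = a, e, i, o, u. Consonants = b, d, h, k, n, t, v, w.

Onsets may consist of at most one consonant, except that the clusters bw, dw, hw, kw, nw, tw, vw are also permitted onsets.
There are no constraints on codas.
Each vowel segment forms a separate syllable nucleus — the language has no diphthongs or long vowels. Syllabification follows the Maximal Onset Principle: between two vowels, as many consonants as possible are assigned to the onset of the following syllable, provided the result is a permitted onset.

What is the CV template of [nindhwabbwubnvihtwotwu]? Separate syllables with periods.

CVCC.CCVC.CCVCC.CVC.CCV.CCV

The vowels are i, a, u, i, o, u — 6 nuclei, so 6 syllables.
σ1/σ2 boundary: /ndhw/; trying suffixes from longest down, /hw/ is the first permitted one, so coda /nd/ | onset /hw/.
σ2/σ3 boundary: /bbw/ — longest licit onset from the right is /bw/, leaving /b/ as coda.
σ3/σ4 boundary: /bnv/ — longest licit onset from the right is /v/, leaving /bn/ as coda.
σ4/σ5 boundary: cluster /htw/ — the longest permitted-onset suffix is /tw/; onset = /tw/, preceding coda = /h/.
σ5/σ6 boundary: /tw/ — entire cluster is a permitted onset → onset /tw/, coda ∅.
So the parse is nind.hwab.bwubn.vih.two.twu.
Mapping each syllable to C/V: /nind/ → CVCC, /hwab/ → CCVC, /bwubn/ → CCVCC, /vih/ → CVC, /two/ → CCV, /twu/ → CCV.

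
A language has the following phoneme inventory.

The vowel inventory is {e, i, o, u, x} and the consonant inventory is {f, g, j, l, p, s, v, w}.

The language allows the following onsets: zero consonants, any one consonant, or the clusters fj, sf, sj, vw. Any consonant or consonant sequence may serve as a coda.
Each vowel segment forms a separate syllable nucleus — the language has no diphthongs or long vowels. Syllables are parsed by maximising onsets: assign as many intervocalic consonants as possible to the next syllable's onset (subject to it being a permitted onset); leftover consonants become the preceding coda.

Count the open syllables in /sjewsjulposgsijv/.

Vowels present: e, u, o, i; each is a nucleus, giving 4 syllables.
V1 /e/ – V2 /u/: cluster /wsj/ — the longest permitted-onset suffix is /sj/; onset = /sj/, preceding coda = /w/.
V2 /u/ – V3 /o/: /lp/ splits as /l/ + /p/ (/p/ is the longest suffix that is a licit onset).
V3 /o/ – V4 /i/: /sgs/; trying suffixes from longest down, /s/ is the first permitted one, so coda /sg/ | onset /s/.
So the parse is sjew.sjul.posg.sijv.
Classifying each syllable: /sjew/ (closed), /sjul/ (closed), /posg/ (closed), /sijv/ (closed).
Open syllables: 0.

0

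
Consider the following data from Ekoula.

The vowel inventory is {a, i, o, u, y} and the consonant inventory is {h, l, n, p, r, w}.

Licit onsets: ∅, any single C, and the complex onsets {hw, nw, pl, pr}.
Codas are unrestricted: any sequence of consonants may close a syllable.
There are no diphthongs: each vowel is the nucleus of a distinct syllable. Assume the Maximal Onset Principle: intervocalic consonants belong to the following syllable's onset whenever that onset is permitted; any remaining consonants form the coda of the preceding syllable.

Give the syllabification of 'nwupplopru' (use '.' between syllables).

The vowels are u, o, u — 3 nuclei, so 3 syllables.
/u…o/ gap (V1→V2): /ppl/ — longest licit onset from the right is /pl/, leaving /p/ as coda.
/o…u/ gap (V2→V3): /pr/ — entire cluster is a permitted onset → onset /pr/, coda ∅.

nwup.plo.pru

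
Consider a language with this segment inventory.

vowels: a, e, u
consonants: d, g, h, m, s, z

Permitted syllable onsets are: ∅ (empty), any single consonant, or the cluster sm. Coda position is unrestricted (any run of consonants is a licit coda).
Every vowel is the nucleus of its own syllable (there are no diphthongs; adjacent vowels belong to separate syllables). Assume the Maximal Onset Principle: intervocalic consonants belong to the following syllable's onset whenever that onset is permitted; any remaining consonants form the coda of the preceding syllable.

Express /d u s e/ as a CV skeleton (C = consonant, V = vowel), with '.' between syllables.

CV.CV

The vowels are u, e — 2 nuclei, so 2 syllables.
σ1/σ2 boundary: /s/ → onset of the next syllable (single consonants are always licit onsets).
Putting it together: du.se.
Mapping each syllable to C/V: /du/ → CV, /se/ → CV.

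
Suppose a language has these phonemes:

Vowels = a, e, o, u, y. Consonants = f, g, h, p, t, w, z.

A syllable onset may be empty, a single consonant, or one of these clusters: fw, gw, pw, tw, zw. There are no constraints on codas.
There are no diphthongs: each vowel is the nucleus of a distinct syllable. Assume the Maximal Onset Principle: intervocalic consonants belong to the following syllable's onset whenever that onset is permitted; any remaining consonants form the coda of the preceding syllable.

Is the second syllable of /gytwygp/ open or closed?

closed

The vowels are y, y — 2 nuclei, so 2 syllables.
σ1/σ2 boundary: /tw/ is a licit onset in full, so it all attaches to the next syllable.
Syllabification: gy.twygp.
Syllable 2 is /twygp/ with coda /gp/, so it is closed.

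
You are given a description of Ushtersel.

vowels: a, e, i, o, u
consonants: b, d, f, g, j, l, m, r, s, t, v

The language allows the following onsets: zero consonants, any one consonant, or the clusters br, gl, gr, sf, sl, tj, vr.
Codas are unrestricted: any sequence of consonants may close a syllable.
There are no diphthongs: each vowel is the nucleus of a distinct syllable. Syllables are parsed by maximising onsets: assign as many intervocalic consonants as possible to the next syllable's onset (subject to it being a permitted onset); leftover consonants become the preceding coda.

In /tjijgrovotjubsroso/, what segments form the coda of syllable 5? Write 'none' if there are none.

Vowels present: i, o, o, u, o, o; each is a nucleus, giving 6 syllables.
Between /i/ (V1) and /o/ (V2): /jgr/ splits as /j/ + /gr/ (/gr/ is the longest suffix that is a licit onset).
Between /o/ (V2) and /o/ (V3): /v/ is a single consonant, so it becomes the next onset.
Between /o/ (V3) and /u/ (V4): /tj/ — entire cluster is a permitted onset → onset /tj/, coda ∅.
Between /u/ (V4) and /o/ (V5): /bsr/; trying suffixes from longest down, /r/ is the first permitted one, so coda /bs/ | onset /r/.
Between /o/ (V5) and /o/ (V6): just /s/ — single C goes to the following onset.
Putting it together: tjij.gro.vo.tjubs.ro.so.
Syllable 5 is /ro/: onset /r/, nucleus /o/, coda ∅.

none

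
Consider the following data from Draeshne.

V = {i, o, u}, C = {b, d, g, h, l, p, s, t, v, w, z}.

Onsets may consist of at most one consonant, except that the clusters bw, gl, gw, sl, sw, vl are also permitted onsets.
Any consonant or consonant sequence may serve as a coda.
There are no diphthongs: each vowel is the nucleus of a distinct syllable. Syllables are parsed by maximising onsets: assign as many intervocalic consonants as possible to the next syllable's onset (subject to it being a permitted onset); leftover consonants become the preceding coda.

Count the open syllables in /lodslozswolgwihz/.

0

The vowels are o, o, o, i — 4 nuclei, so 4 syllables.
Between /o/ (V1) and /o/ (V2): /dsl/ — longest licit onset from the right is /sl/, leaving /d/ as coda.
Between /o/ (V2) and /o/ (V3): cluster /zsw/ — the longest permitted-onset suffix is /sw/; onset = /sw/, preceding coda = /z/.
Between /o/ (V3) and /i/ (V4): cluster /lgw/ — the longest permitted-onset suffix is /gw/; onset = /gw/, preceding coda = /l/.
Syllabification: lod.sloz.swol.gwihz.
Classifying each syllable: /lod/ (closed), /sloz/ (closed), /swol/ (closed), /gwihz/ (closed).
Open syllables: 0.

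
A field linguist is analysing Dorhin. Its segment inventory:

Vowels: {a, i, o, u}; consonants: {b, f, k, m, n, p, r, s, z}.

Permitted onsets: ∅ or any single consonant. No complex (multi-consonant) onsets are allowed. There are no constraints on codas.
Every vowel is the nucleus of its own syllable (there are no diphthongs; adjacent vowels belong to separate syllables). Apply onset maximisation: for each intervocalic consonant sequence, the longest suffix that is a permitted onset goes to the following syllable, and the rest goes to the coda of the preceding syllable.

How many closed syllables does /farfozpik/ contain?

Vowels present: a, o, i; each is a nucleus, giving 3 syllables.
Between /a/ (V1) and /o/ (V2): /rf/ — longest licit onset from the right is /f/, leaving /r/ as coda.
Between /o/ (V2) and /i/ (V3): /zp/; trying suffixes from longest down, /p/ is the first permitted one, so coda /z/ | onset /p/.
So the parse is far.foz.pik.
Classifying each syllable: /far/ (closed), /foz/ (closed), /pik/ (closed).
Closed syllables: 3.

3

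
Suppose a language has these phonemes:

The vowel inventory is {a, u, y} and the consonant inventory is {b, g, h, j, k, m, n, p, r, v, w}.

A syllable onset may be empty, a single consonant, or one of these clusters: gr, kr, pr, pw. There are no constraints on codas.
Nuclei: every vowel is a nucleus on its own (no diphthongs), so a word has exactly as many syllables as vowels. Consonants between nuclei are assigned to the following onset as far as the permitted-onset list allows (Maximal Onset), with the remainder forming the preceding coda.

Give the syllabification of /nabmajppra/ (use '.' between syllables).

nab.majp.pra

The vowels are a, a, a — 3 nuclei, so 3 syllables.
Between /a/ (V1) and /a/ (V2): cluster /bm/ — the longest permitted-onset suffix is /m/; onset = /m/, preceding coda = /b/.
Between /a/ (V2) and /a/ (V3): /jppr/ — longest licit onset from the right is /pr/, leaving /jp/ as coda.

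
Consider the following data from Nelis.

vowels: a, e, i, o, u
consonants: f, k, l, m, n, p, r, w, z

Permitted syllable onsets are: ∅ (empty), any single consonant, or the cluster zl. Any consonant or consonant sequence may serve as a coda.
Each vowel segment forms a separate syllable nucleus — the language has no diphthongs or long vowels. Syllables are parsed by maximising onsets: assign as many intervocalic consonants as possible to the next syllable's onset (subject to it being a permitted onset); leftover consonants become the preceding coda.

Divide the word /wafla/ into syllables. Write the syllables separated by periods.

waf.la

Nuclei (vowels): a, a → 2 syllables.
V1 /a/ – V2 /a/: /fl/ splits as /f/ + /l/ (/l/ is the longest suffix that is a licit onset).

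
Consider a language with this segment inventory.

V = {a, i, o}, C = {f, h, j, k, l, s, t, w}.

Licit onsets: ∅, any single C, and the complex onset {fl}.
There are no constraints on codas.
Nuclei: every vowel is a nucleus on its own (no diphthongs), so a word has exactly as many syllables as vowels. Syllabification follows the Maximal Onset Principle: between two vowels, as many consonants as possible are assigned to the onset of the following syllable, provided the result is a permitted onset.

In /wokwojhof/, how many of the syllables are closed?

3

Vowels present: o, o, o; each is a nucleus, giving 3 syllables.
/o…o/ gap (V1→V2): /kw/; trying suffixes from longest down, /w/ is the first permitted one, so coda /k/ | onset /w/.
/o…o/ gap (V2→V3): cluster /jh/ — the longest permitted-onset suffix is /h/; onset = /h/, preceding coda = /j/.
Result: wok.woj.hof.
Classifying each syllable: /wok/ (closed), /woj/ (closed), /hof/ (closed).
Closed syllables: 3.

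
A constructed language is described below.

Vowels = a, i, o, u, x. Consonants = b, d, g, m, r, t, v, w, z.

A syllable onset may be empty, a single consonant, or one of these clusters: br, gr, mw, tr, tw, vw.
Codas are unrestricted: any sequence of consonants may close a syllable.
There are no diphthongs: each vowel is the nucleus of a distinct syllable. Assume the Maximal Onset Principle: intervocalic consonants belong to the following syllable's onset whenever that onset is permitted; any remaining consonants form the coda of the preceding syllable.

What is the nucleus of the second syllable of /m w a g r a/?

a

Nuclei (vowels): a, a → 2 syllables.
The second nucleus (vowel 2 from the left) is /a/.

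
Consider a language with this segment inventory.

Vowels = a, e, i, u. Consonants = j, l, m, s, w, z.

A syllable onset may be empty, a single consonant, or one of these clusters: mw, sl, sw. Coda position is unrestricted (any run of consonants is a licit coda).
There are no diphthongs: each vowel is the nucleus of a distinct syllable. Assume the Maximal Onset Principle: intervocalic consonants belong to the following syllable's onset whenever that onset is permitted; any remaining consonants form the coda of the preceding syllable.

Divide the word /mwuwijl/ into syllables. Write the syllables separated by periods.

The vowels are u, i — 2 nuclei, so 2 syllables.
σ1/σ2 boundary: /w/ is a single consonant, so it becomes the next onset.

mwu.wijl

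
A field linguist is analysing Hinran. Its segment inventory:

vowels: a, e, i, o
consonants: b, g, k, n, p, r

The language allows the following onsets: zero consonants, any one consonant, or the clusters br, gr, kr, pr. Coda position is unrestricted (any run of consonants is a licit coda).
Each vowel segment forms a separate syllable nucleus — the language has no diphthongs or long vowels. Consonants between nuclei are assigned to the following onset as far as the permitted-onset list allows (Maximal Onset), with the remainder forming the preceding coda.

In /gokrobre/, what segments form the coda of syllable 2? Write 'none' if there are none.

none

The vowels are o, o, e — 3 nuclei, so 3 syllables.
/o…o/ gap (V1→V2): /kr/ — entire cluster is a permitted onset → onset /kr/, coda ∅.
/o…e/ gap (V2→V3): /br/ is a licit onset in full, so it all attaches to the next syllable.
Syllabification: go.kro.bre.
Syllable 2 is /kro/: onset /kr/, nucleus /o/, coda ∅.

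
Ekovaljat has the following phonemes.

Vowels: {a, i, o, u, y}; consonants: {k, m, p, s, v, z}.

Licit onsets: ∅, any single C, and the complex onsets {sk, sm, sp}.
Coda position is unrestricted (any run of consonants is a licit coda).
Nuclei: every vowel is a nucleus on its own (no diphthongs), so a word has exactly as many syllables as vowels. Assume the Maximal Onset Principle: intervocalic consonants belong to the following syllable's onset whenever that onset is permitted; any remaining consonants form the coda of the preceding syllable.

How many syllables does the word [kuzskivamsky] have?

4

Nuclei (vowels): u, i, a, y → 4 syllables.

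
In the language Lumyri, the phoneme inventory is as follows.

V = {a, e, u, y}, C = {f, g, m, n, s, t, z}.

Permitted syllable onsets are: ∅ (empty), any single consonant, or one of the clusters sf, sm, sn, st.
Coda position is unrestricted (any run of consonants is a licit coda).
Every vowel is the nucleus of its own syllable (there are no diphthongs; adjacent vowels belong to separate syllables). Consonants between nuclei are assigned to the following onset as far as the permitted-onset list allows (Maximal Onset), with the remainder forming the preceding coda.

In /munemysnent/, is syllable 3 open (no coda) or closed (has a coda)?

open

Nuclei (vowels): u, e, y, e → 4 syllables.
Between /u/ (V1) and /e/ (V2): just /n/ — single C goes to the following onset.
Between /e/ (V2) and /y/ (V3): just /m/ — single C goes to the following onset.
Between /y/ (V3) and /e/ (V4): /sn/ — entire cluster is a permitted onset → onset /sn/, coda ∅.
Result: mu.ne.my.snent.
Syllable 3 is /my/; it ends in its nucleus with no coda, so it is open.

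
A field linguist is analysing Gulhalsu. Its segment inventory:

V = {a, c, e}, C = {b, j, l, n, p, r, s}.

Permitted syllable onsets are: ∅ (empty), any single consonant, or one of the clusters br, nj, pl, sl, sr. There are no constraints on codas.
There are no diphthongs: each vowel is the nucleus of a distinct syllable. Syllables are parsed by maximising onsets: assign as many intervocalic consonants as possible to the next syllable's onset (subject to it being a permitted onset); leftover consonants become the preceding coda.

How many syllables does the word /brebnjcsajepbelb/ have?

5

Vowels present: e, c, a, e, e; each is a nucleus, giving 5 syllables.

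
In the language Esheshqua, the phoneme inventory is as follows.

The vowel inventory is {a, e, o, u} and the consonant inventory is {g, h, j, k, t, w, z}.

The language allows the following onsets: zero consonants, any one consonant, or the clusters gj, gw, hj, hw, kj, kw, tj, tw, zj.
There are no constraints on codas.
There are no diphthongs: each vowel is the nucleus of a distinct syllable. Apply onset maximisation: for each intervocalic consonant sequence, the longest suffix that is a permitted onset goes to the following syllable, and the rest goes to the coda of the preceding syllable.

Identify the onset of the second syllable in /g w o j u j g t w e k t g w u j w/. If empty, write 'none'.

j

Nuclei (vowels): o, u, e, u → 4 syllables.
V1 /o/ – V2 /u/: /j/ → onset of the next syllable (single consonants are always licit onsets).
V2 /u/ – V3 /e/: /jgtw/; trying suffixes from longest down, /tw/ is the first permitted one, so coda /jg/ | onset /tw/.
V3 /e/ – V4 /u/: cluster /ktgw/ — the longest permitted-onset suffix is /gw/; onset = /gw/, preceding coda = /kt/.
Putting it together: gwo.jujg.twekt.gwujw.
Syllable 2 is /jujg/: onset /j/, nucleus /u/, coda /jg/.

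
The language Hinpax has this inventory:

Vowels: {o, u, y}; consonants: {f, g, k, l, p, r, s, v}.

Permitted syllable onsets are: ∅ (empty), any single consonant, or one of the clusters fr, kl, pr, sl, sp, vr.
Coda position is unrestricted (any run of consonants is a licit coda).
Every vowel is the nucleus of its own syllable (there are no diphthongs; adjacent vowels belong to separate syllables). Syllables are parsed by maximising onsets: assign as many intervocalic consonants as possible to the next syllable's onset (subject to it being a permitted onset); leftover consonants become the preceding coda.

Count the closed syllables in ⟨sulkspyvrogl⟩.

2

The vowels are u, y, o — 3 nuclei, so 3 syllables.
Between /u/ (V1) and /y/ (V2): /lksp/ — longest licit onset from the right is /sp/, leaving /lk/ as coda.
Between /y/ (V2) and /o/ (V3): cluster /vr/ — /vr/ is itself a permitted onset, so the whole cluster goes right; preceding coda = ∅.
So the parse is sulk.spy.vrogl.
Classifying each syllable: /sulk/ (closed), /spy/ (open), /vrogl/ (closed).
Closed syllables: 2.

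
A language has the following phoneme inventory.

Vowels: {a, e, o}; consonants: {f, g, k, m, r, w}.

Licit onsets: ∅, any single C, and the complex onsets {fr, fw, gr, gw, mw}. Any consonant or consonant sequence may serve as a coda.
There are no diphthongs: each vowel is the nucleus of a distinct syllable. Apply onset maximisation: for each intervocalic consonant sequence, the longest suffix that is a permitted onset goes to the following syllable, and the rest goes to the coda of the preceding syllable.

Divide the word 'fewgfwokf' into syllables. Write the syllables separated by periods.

fewg.fwokf

Nuclei (vowels): e, o → 2 syllables.
σ1/σ2 boundary: cluster /wgfw/ — the longest permitted-onset suffix is /fw/; onset = /fw/, preceding coda = /wg/.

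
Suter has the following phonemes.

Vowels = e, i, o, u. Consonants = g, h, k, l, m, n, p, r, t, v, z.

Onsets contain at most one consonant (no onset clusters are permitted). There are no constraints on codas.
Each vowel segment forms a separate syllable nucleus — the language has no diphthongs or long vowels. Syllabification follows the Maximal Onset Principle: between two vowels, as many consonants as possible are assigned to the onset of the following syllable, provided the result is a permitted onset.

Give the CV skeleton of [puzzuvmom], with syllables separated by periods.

Nuclei (vowels): u, u, o → 3 syllables.
/u…u/ gap (V1→V2): cluster /zz/ — the longest permitted-onset suffix is /z/; onset = /z/, preceding coda = /z/.
/u…o/ gap (V2→V3): /vm/; trying suffixes from longest down, /m/ is the first permitted one, so coda /v/ | onset /m/.
Result: puz.zuv.mom.
Mapping each syllable to C/V: /puz/ → CVC, /zuv/ → CVC, /mom/ → CVC.

CVC.CVC.CVC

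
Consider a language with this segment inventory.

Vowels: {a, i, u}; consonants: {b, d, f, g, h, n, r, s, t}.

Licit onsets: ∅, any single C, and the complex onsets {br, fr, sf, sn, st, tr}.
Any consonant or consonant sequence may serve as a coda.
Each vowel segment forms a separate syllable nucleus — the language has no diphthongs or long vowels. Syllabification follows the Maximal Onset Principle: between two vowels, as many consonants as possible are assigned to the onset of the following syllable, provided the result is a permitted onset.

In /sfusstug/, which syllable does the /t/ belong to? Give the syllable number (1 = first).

2

Nuclei (vowels): u, u → 2 syllables.
V1 /u/ – V2 /u/: /sst/ — longest licit onset from the right is /st/, leaving /s/ as coda.
Putting it together: sfus.stug.
The /t/ is in the onset of syllable 2 (/stug/).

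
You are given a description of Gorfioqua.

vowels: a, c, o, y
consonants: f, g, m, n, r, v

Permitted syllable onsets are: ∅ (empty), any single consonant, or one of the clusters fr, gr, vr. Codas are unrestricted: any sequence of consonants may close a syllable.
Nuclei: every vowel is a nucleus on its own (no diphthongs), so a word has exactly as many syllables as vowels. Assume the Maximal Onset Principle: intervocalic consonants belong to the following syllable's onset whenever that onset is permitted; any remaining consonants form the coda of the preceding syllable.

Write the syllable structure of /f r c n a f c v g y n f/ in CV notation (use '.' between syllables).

Nuclei (vowels): c, a, c, y → 4 syllables.
Between /c/ (V1) and /a/ (V2): /n/ is a single consonant, so it becomes the next onset.
Between /a/ (V2) and /c/ (V3): just /f/ — single C goes to the following onset.
Between /c/ (V3) and /y/ (V4): /vg/ splits as /v/ + /g/ (/g/ is the longest suffix that is a licit onset).
Putting it together: frc.na.fcv.gynf.
Mapping each syllable to C/V: /frc/ → CCV, /na/ → CV, /fcv/ → CVC, /gynf/ → CVCC.

CCV.CV.CVC.CVCC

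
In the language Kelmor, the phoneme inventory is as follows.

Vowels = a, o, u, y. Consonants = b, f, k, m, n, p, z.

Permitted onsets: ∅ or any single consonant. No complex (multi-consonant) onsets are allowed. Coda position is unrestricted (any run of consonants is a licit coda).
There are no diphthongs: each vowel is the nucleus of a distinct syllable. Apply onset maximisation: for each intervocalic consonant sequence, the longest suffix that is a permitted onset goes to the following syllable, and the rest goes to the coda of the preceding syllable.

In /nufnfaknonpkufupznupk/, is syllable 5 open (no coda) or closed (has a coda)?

closed

Nuclei (vowels): u, a, o, u, u, u → 6 syllables.
Between /u/ (V1) and /a/ (V2): cluster /fnf/ — the longest permitted-onset suffix is /f/; onset = /f/, preceding coda = /fn/.
Between /a/ (V2) and /o/ (V3): cluster /kn/ — the longest permitted-onset suffix is /n/; onset = /n/, preceding coda = /k/.
Between /o/ (V3) and /u/ (V4): /npk/ — longest licit onset from the right is /k/, leaving /np/ as coda.
Between /u/ (V4) and /u/ (V5): /f/ → onset of the next syllable (single consonants are always licit onsets).
Between /u/ (V5) and /u/ (V6): cluster /pzn/ — the longest permitted-onset suffix is /n/; onset = /n/, preceding coda = /pz/.
So the parse is nufn.fak.nonp.ku.fupz.nupk.
Syllable 5 is /fupz/ with coda /pz/, so it is closed.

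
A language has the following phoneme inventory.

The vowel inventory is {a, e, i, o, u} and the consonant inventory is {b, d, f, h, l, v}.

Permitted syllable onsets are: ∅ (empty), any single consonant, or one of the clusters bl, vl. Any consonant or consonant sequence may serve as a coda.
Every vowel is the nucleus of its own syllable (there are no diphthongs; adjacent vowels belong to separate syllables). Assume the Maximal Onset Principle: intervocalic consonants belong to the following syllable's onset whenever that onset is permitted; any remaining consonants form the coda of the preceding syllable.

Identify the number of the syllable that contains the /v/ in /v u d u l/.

1

Nuclei (vowels): u, u → 2 syllables.
/u…u/ gap (V1→V2): /d/ → onset of the next syllable (single consonants are always licit onsets).
Putting it together: vu.dul.
The /v/ is in the onset of syllable 1 (/vu/).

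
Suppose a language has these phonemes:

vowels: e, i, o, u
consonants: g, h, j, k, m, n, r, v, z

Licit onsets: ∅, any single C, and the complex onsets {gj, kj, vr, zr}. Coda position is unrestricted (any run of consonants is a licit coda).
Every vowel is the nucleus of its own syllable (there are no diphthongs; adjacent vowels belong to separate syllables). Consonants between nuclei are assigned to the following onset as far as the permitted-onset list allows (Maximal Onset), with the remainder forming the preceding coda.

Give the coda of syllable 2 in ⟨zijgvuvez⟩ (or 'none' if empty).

Vowels present: i, u, e; each is a nucleus, giving 3 syllables.
Between /i/ (V1) and /u/ (V2): /jgv/; trying suffixes from longest down, /v/ is the first permitted one, so coda /jg/ | onset /v/.
Between /u/ (V2) and /e/ (V3): /v/ → onset of the next syllable (single consonants are always licit onsets).
So the parse is zijg.vu.vez.
Syllable 2 is /vu/: onset /v/, nucleus /u/, coda ∅.

none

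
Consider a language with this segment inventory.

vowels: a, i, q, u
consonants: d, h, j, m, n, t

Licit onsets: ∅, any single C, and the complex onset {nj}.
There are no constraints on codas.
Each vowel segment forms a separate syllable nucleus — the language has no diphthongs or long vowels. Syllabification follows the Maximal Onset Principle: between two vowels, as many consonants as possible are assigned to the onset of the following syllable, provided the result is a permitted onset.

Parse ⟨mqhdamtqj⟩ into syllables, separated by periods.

mqh.dam.tqj

The vowels are q, a, q — 3 nuclei, so 3 syllables.
Between /q/ (V1) and /a/ (V2): /hd/ splits as /h/ + /d/ (/d/ is the longest suffix that is a licit onset).
Between /a/ (V2) and /q/ (V3): /mt/ splits as /m/ + /t/ (/t/ is the longest suffix that is a licit onset).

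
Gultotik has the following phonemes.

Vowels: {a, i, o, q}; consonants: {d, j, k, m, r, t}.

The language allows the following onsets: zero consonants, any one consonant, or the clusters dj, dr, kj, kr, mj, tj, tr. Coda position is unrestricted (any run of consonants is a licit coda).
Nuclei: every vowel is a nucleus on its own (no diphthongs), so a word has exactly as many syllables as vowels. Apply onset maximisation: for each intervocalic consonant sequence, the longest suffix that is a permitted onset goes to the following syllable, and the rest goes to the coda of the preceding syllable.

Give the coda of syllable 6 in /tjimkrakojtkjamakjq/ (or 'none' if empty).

Nuclei (vowels): i, a, o, a, a, q → 6 syllables.
V1 /i/ – V2 /a/: /mkr/ splits as /m/ + /kr/ (/kr/ is the longest suffix that is a licit onset).
V2 /a/ – V3 /o/: /k/ is a single consonant, so it becomes the next onset.
V3 /o/ – V4 /a/: /jtkj/ splits as /jt/ + /kj/ (/kj/ is the longest suffix that is a licit onset).
V4 /a/ – V5 /a/: just /m/ — single C goes to the following onset.
V5 /a/ – V6 /q/: /kj/ — entire cluster is a permitted onset → onset /kj/, coda ∅.
Result: tjim.kra.kojt.kja.ma.kjq.
Syllable 6 is /kjq/: onset /kj/, nucleus /q/, coda ∅.

none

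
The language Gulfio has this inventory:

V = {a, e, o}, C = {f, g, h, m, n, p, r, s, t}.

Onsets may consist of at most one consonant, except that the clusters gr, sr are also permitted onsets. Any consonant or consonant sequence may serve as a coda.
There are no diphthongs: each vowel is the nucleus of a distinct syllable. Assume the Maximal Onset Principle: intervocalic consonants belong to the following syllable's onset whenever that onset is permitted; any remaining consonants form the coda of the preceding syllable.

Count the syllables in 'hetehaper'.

4

Nuclei (vowels): e, e, a, e → 4 syllables.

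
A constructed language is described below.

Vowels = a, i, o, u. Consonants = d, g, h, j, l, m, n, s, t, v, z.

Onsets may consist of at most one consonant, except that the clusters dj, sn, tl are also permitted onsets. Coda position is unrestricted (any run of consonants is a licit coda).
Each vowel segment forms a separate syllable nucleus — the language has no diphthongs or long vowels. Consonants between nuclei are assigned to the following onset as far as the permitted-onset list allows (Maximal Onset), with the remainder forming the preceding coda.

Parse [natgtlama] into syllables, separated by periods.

natg.tla.ma

The vowels are a, a, a — 3 nuclei, so 3 syllables.
V1 /a/ – V2 /a/: /tgtl/ splits as /tg/ + /tl/ (/tl/ is the longest suffix that is a licit onset).
V2 /a/ – V3 /a/: just /m/ — single C goes to the following onset.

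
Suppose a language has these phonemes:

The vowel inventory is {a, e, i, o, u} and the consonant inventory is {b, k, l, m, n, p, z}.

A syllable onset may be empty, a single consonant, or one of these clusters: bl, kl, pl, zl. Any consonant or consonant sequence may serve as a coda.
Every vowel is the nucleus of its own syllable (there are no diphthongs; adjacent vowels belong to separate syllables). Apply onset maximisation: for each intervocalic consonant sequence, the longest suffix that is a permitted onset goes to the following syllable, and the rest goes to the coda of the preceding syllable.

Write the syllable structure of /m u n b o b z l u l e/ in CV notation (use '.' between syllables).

The vowels are u, o, u, e — 4 nuclei, so 4 syllables.
Between /u/ (V1) and /o/ (V2): /nb/; trying suffixes from longest down, /b/ is the first permitted one, so coda /n/ | onset /b/.
Between /o/ (V2) and /u/ (V3): /bzl/ — longest licit onset from the right is /zl/, leaving /b/ as coda.
Between /u/ (V3) and /e/ (V4): /l/ is a single consonant, so it becomes the next onset.
Syllabification: mun.bob.zlu.le.
Mapping each syllable to C/V: /mun/ → CVC, /bob/ → CVC, /zlu/ → CCV, /le/ → CV.

CVC.CVC.CCV.CV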